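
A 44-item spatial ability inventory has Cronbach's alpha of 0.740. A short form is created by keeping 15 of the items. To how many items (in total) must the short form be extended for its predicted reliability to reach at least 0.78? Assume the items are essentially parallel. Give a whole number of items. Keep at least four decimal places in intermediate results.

Short-form reliability: n = 15/44 = 0.3409; r_15 = n·r/(1+(n−1)r) ≈ 0.4925
Length factor from the short form to reach 0.78: n' = 0.78(1 − 0.4925) / [0.4925(1 − 0.78)] ≈ 3.6534
Items = 3.6534 × 15 ≈ 54.80 → 55

55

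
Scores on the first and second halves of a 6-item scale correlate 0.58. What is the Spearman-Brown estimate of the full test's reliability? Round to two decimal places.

r_full = 2r_hh / (1 + r_hh) = 2 × 0.58 / (1 + 0.58)
r_full = 1.1600 / 1.5800 ≈ 0.7342

0.73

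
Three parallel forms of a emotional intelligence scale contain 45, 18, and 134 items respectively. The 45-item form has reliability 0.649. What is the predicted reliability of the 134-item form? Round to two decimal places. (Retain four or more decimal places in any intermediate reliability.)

Only the ratio of lengths matters: n = 134/45 = 2.9778
r_{134} = n·r / (1 + (n − 1)·r) = 1.9326 / 2.2836 ≈ 0.8463

0.85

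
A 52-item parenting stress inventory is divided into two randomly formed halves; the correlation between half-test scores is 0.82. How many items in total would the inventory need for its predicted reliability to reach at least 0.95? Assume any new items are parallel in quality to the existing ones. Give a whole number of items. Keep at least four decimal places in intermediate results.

109

r_full = 2(0.82)/(1 + 0.82) = 0.9011
Solve Spearman-Brown for n: n = 0.95(1 − 0.9011) / [0.9011(1 − 0.95)] = 2.0853
Required items = 2.0853 × 52 = 108.44, so 109 items.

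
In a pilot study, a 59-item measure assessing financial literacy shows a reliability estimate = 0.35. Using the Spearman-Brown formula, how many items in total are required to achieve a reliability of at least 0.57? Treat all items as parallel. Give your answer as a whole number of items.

Rearranging the Spearman-Brown formula for n,
n = r*(1 − r) / [ r (1 − r*) ]
n = 0.57 × (1 − 0.35) / [ 0.35 × (1 − 0.57) ]
n = 0.3705 / 0.1505 ≈ 2.4618
2.4618 × 59 = 145.25 → 146 items

146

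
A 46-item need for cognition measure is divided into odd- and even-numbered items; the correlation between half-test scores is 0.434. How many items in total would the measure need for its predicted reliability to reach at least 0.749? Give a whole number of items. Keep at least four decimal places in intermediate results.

r_full = 2(0.434)/(1 + 0.434) = 0.6053
Solve Spearman-Brown for n: n = 0.749(1 − 0.6053) / [0.6053(1 − 0.749)] = 1.9458
Items = 1.9458 × 46 ≈ 89.51 → 90

90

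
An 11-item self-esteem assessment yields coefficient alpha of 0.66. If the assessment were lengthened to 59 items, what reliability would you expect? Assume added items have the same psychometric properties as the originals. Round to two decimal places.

0.91

n = 59/11 = 5.3636
r_new = (5.3636 × 0.66) / (1 + (5.3636 − 1) × 0.66)
r_new = 3.5400 / 3.8800 ≈ 0.9124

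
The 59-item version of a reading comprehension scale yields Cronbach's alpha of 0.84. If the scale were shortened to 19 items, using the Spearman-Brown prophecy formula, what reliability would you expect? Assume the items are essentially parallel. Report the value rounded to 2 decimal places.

The new length is 19/59 = 0.322 times the old.
r_new = 0.322·0.84 / [1 + (0.322 − 1)·0.84]
     = 0.2705 / 0.4305 = 0.6283

0.63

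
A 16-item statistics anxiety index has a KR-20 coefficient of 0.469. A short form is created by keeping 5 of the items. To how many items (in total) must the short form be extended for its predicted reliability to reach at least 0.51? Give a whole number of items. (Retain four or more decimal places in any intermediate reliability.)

Short-form reliability: n = 5/16 = 0.3125; r_5 = n·r/(1+(n−1)r) ≈ 0.2163
Then solve for n' with r_old = 0.2163, r_target = 0.51: n' = 0.51(1 − 0.2163)/[0.2163(1 − 0.51)] = 3.7711
Total items = 3.7711 × 5 = 18.86, rounded up to 19.

19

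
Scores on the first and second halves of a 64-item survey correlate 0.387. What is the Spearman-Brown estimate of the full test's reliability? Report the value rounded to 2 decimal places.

Apply the Spearman-Brown correction with n = 2:
r_full = 2(0.387) / (1 + 0.387)
       = 0.7740 / 1.3870 = 0.5580

0.56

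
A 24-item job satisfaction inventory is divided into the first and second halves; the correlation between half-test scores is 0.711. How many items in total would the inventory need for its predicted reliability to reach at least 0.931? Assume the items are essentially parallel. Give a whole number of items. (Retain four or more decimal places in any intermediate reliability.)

66

r_full = 2(0.711)/(1 + 0.711) = 0.8311
n = r_tgt(1 − r_full) / [r_full(1 − r_tgt)] = 0.931 × 0.1689 / (0.8311 × 0.069) ≈ 2.7421
Required items = 2.7421 × 24 = 65.81, so 66 items.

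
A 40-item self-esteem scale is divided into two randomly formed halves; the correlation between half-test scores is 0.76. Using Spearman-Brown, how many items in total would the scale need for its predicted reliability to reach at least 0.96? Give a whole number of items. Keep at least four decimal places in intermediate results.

r_full = 2(0.76)/(1 + 0.76) = 0.8636
Solve Spearman-Brown for n: n = 0.96(1 − 0.8636) / [0.8636(1 − 0.96)] = 3.7906
Required items = 3.7906 × 40 = 151.62, so 152 items.

152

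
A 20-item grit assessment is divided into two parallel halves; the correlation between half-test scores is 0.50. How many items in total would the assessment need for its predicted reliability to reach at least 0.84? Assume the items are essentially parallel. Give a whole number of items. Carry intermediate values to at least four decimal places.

r_full = 2(0.50)/(1 + 0.50) = 0.6667
Solve Spearman-Brown for n: n = 0.84(1 − 0.6667) / [0.6667(1 − 0.84)] = 2.6246
Required items = 2.6246 × 20 = 52.49, so 53 items.

53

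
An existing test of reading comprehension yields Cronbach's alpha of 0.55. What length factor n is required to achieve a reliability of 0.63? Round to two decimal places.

1.39

Spearman-Brown solved for the length factor n:
n = r_target (1 − r_old) / [ r_old (1 − r_target) ]
n = 0.63 × (1 − 0.55) / [ 0.55 × (1 − 0.63) ]
n = 0.2835 / 0.2035 ≈ 1.3931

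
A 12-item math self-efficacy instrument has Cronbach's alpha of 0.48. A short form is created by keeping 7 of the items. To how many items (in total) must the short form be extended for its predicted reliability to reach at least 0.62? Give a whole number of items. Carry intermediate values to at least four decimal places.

22

Short-form reliability: n = 7/12 = 0.5833; r_7 = n·r/(1+(n−1)r) ≈ 0.3500
Length factor from the short form to reach 0.62: n' = 0.62(1 − 0.3500) / [0.3500(1 − 0.62)] ≈ 3.0301
Items = 3.0301 × 7 ≈ 21.21 → 22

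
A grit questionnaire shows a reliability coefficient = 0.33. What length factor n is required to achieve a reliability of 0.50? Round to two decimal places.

2.03

n = [0.50 × 0.67] / [0.33 × 0.50]
  = 0.3350 / 0.1650 = 2.0303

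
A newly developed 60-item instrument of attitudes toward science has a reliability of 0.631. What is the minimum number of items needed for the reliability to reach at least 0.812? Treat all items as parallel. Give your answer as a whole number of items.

152

Invert Spearman-Brown to solve for n:
n = r*(1 − r) / [ r (1 − r*) ]
n = 0.812(1 − 0.631) / [0.631(1 − 0.812)]
  = 0.299628 / 0.118628 = 2.5258
So the test needs 2.5258 × 60 ≈ 151.55 items; rounding up, 152.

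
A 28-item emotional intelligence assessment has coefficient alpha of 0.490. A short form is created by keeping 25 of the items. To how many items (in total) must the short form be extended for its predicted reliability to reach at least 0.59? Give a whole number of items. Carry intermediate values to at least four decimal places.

42

Short-form reliability: n = 25/28 = 0.8929; r_25 = n·r/(1+(n−1)r) ≈ 0.4618
Then solve for n' with r_old = 0.4618, r_target = 0.59: n' = 0.59(1 − 0.4618)/[0.4618(1 − 0.59)] = 1.6771
Total items = 1.6771 × 25 = 41.93, rounded up to 42.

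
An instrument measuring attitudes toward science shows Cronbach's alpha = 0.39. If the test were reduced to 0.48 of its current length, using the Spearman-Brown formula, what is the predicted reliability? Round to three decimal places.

0.235

By Spearman-Brown, r_new = n r / (1 + (n − 1) r).
r_new = (0.48 × 0.39) / (1 + (0.48 − 1) × 0.39)
     = 0.1872 / 0.7972 = 0.2348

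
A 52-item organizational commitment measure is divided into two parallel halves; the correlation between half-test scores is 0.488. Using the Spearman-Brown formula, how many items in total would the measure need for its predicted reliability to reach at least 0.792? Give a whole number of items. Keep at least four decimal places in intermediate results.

r_full = 2(0.488)/(1 + 0.488) = 0.6559
Solve Spearman-Brown for n: n = 0.792(1 − 0.6559) / [0.6559(1 − 0.792)] = 1.9976
Items = 1.9976 × 52 ≈ 103.88 → 104

104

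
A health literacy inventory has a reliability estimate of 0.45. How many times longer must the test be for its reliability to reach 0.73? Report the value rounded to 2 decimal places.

3.30

Rearranging the Spearman-Brown formula for n,
n = r_target (1 − r_old) / [ r_old (1 − r_target) ]
n = 0.73 × (1 − 0.45) / [ 0.45 × (1 − 0.73) ]
  = 0.4015 / 0.1215 = 3.3045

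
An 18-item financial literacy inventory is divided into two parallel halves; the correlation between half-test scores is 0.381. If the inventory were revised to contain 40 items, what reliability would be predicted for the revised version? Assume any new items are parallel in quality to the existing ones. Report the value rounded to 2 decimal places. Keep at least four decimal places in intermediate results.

0.73

Spearman-Brown correction (n = 2): r_full = 2·0.381/(1 + 0.381) = 0.5518
Length factor from 18 to 40 items: n = 40/18 = 2.2222
r_new = n·r_full / (1 + (n − 1)·r_full) = 1.2262 / 1.6744 ≈ 0.7323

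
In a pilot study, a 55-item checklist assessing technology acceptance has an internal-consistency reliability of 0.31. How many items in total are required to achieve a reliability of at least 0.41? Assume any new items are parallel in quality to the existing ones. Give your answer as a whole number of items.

n = [0.41 × 0.69] / [0.31 × 0.59]
n = 0.2829 / 0.1829 ≈ 1.5467
Items needed = n × 55 = 1.5467 × 55 ≈ 85.07 → round up to 86

86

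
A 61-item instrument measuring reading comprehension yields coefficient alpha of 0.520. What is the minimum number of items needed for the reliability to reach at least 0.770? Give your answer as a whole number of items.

189

Spearman-Brown solved for the length factor n:
n = r_target (1 − r_old) / [ r_old (1 − r_target) ]
n = 0.770(1 − 0.520) / [0.520(1 − 0.770)]
n = 0.369600 / 0.119600 ≈ 3.0903
So the test needs 3.0903 × 61 ≈ 188.51 items; rounding up, 189.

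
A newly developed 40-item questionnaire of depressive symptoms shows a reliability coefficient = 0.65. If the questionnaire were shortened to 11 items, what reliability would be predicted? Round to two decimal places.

n = 11/40 = 0.275
By Spearman-Brown, r_new = n r / (1 + (n − 1) r).
r_new = 0.275·0.65 / [1 + (0.275 − 1)·0.65]
     = 0.1788 / 0.5288 = 0.3381

0.34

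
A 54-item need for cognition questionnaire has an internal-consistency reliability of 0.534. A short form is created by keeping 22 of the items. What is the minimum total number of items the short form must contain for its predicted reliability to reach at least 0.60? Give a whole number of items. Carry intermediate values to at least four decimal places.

Short-form reliability: n = 22/54 = 0.4074; r_22 = n·r/(1+(n−1)r) ≈ 0.3183
Then solve for n' with r_old = 0.3183, r_target = 0.60: n' = 0.60(1 − 0.3183)/[0.3183(1 − 0.60)] = 3.2125
Items = 3.2125 × 22 ≈ 70.67 → 71

71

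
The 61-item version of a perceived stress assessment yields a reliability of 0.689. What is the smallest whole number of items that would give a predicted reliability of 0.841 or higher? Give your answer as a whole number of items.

146

n = [0.841 × 0.311] / [0.689 × 0.159]
n = 0.261551 / 0.109551 ≈ 2.3875
Items needed = n × 61 = 2.3875 × 61 ≈ 145.64 → round up to 146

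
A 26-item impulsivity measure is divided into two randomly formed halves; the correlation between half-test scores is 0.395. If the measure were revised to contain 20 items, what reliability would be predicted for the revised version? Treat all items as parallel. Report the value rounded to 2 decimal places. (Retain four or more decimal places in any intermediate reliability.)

Full-test reliability from the split-half r: r_full = 2(0.395)/(1 + 0.395) = 0.5663
Length factor from 26 to 20 items: n = 20/26 = 0.7692
r_new = n·r_full / (1 + (n − 1)·r_full) = 0.4356 / 0.8693 ≈ 0.5011

0.50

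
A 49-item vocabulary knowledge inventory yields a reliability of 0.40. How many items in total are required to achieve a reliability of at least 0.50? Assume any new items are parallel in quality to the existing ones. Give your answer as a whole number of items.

74

n = 0.50(1 − 0.40) / [0.40(1 − 0.50)]
n = 0.3000 / 0.2000 ≈ 1.5000
Items needed = n × 49 = 1.5000 × 49 ≈ 73.50 → round up to 74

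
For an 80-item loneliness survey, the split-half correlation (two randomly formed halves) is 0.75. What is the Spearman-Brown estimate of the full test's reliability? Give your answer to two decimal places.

0.86

r_full = 2(0.75) / (1 + 0.75)
r_full = 1.5000 / 1.7500 ≈ 0.8571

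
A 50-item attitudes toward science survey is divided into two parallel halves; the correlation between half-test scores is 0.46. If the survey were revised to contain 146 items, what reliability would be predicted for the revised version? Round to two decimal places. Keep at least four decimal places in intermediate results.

0.83

Full-test reliability from the split-half r: r_full = 2(0.46)/(1 + 0.46) = 0.6301
Then adjust to 146 items: n = 146/50 = 2.9200
r_new = n·r_full / (1 + (n − 1)·r_full) = 1.8399 / 2.2098 ≈ 0.8326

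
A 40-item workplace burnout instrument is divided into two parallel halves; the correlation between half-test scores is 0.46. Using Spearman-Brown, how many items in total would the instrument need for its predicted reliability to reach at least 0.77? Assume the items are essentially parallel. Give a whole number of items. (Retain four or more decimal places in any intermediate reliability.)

79

Corrected full-test reliability: r_full = 2 × 0.46 / (1 + 0.46) ≈ 0.6301
n = r_tgt(1 − r_full) / [r_full(1 − r_tgt)] = 0.77 × 0.3699 / (0.6301 × 0.23) ≈ 1.9653
Required items = 1.9653 × 40 = 78.61, so 79 items.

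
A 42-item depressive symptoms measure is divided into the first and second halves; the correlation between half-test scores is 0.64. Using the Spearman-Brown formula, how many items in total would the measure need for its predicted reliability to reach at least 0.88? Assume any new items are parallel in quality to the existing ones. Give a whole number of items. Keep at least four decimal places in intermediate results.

87

Corrected full-test reliability: r_full = 2 × 0.64 / (1 + 0.64) ≈ 0.7805
n = r_tgt(1 − r_full) / [r_full(1 − r_tgt)] = 0.88 × 0.2195 / (0.7805 × 0.12) ≈ 2.0624
Items = 2.0624 × 42 ≈ 86.62 → 87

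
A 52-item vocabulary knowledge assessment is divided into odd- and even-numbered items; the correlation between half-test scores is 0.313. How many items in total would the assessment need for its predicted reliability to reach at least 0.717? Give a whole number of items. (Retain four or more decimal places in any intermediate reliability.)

Corrected full-test reliability: r_full = 2 × 0.313 / (1 + 0.313) ≈ 0.4768
n = r_tgt(1 − r_full) / [r_full(1 − r_tgt)] = 0.717 × 0.5232 / (0.4768 × 0.283) ≈ 2.7801
Items = 2.7801 × 52 ≈ 144.57 → 145

145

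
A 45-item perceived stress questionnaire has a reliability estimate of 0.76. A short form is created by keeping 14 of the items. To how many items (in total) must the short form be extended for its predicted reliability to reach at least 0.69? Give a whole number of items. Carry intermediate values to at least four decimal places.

32

First, r for the 14-item form: n = 14/45 = 0.3111, so r_14 = 0.3111·0.76/(1 + (0.3111 − 1)·0.76) = 0.4963
Length factor from the short form to reach 0.69: n' = 0.69(1 − 0.4963) / [0.4963(1 − 0.69)] ≈ 2.2590
Items = 2.2590 × 14 ≈ 31.63 → 32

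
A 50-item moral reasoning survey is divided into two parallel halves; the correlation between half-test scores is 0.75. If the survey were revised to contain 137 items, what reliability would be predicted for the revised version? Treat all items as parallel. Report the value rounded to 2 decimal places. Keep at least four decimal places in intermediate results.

Full-test reliability from the split-half r: r_full = 2(0.75)/(1 + 0.75) = 0.8571
Then adjust to 137 items: n = 137/50 = 2.7400
r_new = n·r_full / (1 + (n − 1)·r_full) = 2.3485 / 2.4914 ≈ 0.9426

0.94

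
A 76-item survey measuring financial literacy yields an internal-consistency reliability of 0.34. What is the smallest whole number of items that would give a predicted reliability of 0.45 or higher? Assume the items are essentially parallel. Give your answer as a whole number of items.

121

Rearranging the Spearman-Brown formula for n,
n = r*(1 − r) / [ r (1 − r*) ]
n = [0.45 × 0.66] / [0.34 × 0.55]
n = 0.2970 / 0.1870 ≈ 1.5882
So the test needs 1.5882 × 76 ≈ 120.70 items; rounding up, 121.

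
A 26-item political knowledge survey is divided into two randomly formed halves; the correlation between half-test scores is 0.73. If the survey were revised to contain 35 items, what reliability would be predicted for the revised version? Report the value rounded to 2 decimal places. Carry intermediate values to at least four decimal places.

0.88

Full-test reliability from the split-half r: r_full = 2(0.73)/(1 + 0.73) = 0.8439
Length factor from 26 to 35 items: n = 35/26 = 1.3462
r_new = n·r_full / (1 + (n − 1)·r_full) = 1.1361 / 1.2922 ≈ 0.8792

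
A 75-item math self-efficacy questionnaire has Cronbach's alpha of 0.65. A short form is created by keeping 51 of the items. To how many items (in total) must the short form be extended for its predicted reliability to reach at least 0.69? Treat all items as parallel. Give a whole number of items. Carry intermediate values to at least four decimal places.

90

Short-form reliability: n = 51/75 = 0.6800; r_51 = n·r/(1+(n−1)r) ≈ 0.5581
Then solve for n' with r_old = 0.5581, r_target = 0.69: n' = 0.69(1 − 0.5581)/[0.5581(1 − 0.69)] = 1.7624
Items = 1.7624 × 51 ≈ 89.88 → 90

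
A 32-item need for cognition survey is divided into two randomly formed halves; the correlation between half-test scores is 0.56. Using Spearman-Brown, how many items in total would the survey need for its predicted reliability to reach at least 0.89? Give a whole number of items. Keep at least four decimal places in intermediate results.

Corrected full-test reliability: r_full = 2 × 0.56 / (1 + 0.56) ≈ 0.7179
Solve Spearman-Brown for n: n = 0.89(1 − 0.7179) / [0.7179(1 − 0.89)] = 3.1793
Items = 3.1793 × 32 ≈ 101.74 → 102

102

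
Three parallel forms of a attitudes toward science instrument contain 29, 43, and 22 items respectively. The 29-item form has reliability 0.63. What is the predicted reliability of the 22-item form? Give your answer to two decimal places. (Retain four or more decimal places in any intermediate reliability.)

The 43-item form is not needed; work directly from the 29-item form with n = 22/29 = 0.7586.
r_{22} = n·r / (1 + (n − 1)·r) = 0.4779 / 0.8479 ≈ 0.5636

0.56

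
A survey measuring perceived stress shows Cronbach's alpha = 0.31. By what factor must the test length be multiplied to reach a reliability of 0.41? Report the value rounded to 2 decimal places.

Rearranging the Spearman-Brown formula for n,
n = r_target (1 − r_old) / [ r_old (1 − r_target) ]
n = 0.41(1 − 0.31) / [0.31(1 − 0.41)]
  = 0.2829 / 0.1829 = 1.5467

1.55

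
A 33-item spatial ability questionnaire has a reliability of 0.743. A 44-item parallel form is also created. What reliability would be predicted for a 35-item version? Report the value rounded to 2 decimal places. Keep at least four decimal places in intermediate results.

The 44-item form is not needed; work directly from the 33-item form with n = 35/33 = 1.0606.
r_{35} = n·r / (1 + (n − 1)·r) = 0.7880 / 1.0450 ≈ 0.7541

0.75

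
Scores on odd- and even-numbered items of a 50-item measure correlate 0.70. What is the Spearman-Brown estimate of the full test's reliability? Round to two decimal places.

Apply the Spearman-Brown correction with n = 2:
r_full = 2(0.70) / (1 + 0.70)
r_full = 1.4000 / 1.7000 ≈ 0.8235

0.82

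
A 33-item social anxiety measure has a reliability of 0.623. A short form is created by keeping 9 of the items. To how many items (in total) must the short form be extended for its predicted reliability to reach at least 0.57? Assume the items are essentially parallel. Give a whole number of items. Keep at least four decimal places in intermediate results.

First, r for the 9-item form: n = 9/33 = 0.2727, so r_9 = 0.2727·0.623/(1 + (0.2727 − 1)·0.623) = 0.3107
Then solve for n' with r_old = 0.3107, r_target = 0.57: n' = 0.57(1 − 0.3107)/[0.3107(1 − 0.57)] = 2.9409
Total items = 2.9409 × 9 = 26.47, rounded up to 27.

27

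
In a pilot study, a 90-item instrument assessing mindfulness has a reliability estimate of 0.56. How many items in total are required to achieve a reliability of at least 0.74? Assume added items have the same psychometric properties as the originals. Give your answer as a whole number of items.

202

Spearman-Brown solved for the length factor n:
n = r_target (1 − r_old) / [ r_old (1 − r_target) ]
n = 0.74(1 − 0.56) / [0.56(1 − 0.74)]
n = 0.3256 / 0.1456 ≈ 2.2363
2.2363 × 90 = 201.27 → 202 items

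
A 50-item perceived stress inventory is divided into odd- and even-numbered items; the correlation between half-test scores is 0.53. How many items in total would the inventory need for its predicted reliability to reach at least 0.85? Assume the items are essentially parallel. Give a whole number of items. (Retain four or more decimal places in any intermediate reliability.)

r_full = 2(0.53)/(1 + 0.53) = 0.6928
Solve Spearman-Brown for n: n = 0.85(1 − 0.6928) / [0.6928(1 − 0.85)] = 2.5127
Items = 2.5127 × 50 ≈ 125.64 → 126

126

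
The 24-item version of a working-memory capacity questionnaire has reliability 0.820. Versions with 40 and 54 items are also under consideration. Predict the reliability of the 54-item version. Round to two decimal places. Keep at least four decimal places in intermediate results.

0.91

The 40-item form is not needed; work directly from the 24-item form with n = 54/24 = 2.2500.
r_{54} = n·r / (1 + (n − 1)·r) = 1.8450 / 2.0250 ≈ 0.9111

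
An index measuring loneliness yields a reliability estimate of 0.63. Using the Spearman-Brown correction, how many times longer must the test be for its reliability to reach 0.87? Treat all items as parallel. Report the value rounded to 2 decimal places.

Invert Spearman-Brown to solve for n:
n = r_target (1 − r_old) / [ r_old (1 − r_target) ]
n = 0.87(1 − 0.63) / [0.63(1 − 0.87)]
  = 0.3219 / 0.0819 = 3.9304

3.93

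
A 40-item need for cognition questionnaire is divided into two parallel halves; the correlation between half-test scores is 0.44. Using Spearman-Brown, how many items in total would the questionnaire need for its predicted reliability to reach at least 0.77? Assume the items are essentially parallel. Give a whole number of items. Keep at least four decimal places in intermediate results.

r_full = 2(0.44)/(1 + 0.44) = 0.6111
Solve Spearman-Brown for n: n = 0.77(1 − 0.6111) / [0.6111(1 − 0.77)] = 2.1305
Items = 2.1305 × 40 ≈ 85.22 → 86

86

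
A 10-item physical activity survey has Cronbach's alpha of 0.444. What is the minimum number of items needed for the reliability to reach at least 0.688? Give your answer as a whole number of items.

28

Invert Spearman-Brown to solve for n:
n = r_target (1 − r_old) / [ r_old (1 − r_target) ]
n = [0.688 × 0.556] / [0.444 × 0.312]
n = 0.382528 / 0.138528 ≈ 2.7614
So the test needs 2.7614 × 10 ≈ 27.61 items; rounding up, 28.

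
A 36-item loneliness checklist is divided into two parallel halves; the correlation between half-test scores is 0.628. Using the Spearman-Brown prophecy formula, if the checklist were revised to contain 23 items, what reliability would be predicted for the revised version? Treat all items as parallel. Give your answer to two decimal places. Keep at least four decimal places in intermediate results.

0.68

Full-test reliability from the split-half r: r_full = 2(0.628)/(1 + 0.628) = 0.7715
Length factor from 36 to 23 items: n = 23/36 = 0.6389
r_new = n·r_full / (1 + (n − 1)·r_full) = 0.4929 / 0.7214 ≈ 0.6833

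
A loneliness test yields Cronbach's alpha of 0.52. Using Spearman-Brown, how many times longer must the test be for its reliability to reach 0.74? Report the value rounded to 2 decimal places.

2.63

Rearranging the Spearman-Brown formula for n,
n = r_target (1 − r_old) / [ r_old (1 − r_target) ]
n = [0.74 × 0.48] / [0.52 × 0.26]
  = 0.3552 / 0.1352 = 2.6272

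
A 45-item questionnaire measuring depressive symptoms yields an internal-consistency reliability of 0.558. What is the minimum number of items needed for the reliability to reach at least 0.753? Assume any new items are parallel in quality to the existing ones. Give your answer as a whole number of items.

109

Rearranging the Spearman-Brown formula for n,
n = r*(1 − r) / [ r (1 − r*) ]
n = 0.753(1 − 0.558) / [0.558(1 − 0.753)]
n = 0.332826 / 0.137826 ≈ 2.4148
2.4148 × 45 = 108.67 → 109 items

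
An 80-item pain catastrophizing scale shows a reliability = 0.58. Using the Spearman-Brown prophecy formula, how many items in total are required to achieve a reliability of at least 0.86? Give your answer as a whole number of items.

356

n = [0.86 × 0.42] / [0.58 × 0.14]
  = 0.3612 / 0.0812 = 4.4483
So the test needs 4.4483 × 80 ≈ 355.86 items; rounding up, 356.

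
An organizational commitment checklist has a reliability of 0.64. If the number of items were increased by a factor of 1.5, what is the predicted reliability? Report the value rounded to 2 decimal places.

r_new = 1.5·0.64 / [1 + (1.5 − 1)·0.64]
     = 0.9600 / 1.3200 = 0.7273

0.73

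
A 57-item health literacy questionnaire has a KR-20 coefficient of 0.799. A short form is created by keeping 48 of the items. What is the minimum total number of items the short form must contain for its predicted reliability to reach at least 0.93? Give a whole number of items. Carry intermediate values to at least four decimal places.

Short-form reliability: n = 48/57 = 0.8421; r_48 = n·r/(1+(n−1)r) ≈ 0.7700
Then solve for n' with r_old = 0.7700, r_target = 0.93: n' = 0.93(1 − 0.7700)/[0.7700(1 − 0.93)] = 3.9685
Items = 3.9685 × 48 ≈ 190.49 → 191

191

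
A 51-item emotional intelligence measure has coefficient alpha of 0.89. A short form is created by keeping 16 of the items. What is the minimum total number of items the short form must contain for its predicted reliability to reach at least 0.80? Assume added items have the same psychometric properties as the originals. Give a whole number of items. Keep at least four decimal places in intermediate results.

26

First, r for the 16-item form: n = 16/51 = 0.3137, so r_16 = 0.3137·0.89/(1 + (0.3137 − 1)·0.89) = 0.7174
Length factor from the short form to reach 0.80: n' = 0.80(1 − 0.7174) / [0.7174(1 − 0.80)] ≈ 1.5757
Total items = 1.5757 × 16 = 25.21, rounded up to 26.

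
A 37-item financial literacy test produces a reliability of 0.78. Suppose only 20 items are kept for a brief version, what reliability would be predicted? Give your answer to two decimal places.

Length ratio n = 20/37 = 0.5405
r_new = (0.5405 × 0.78) / (1 + (0.5405 − 1) × 0.78)
r_new = 0.4216 / 0.6416 ≈ 0.6571

0.66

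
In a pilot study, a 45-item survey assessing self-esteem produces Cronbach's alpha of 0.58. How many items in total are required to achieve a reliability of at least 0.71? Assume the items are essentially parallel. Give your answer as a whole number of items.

n = 0.71(1 − 0.58) / [0.58(1 − 0.71)]
n = 0.2982 / 0.1682 ≈ 1.7729
Items needed = n × 45 = 1.7729 × 45 ≈ 79.78 → round up to 80

80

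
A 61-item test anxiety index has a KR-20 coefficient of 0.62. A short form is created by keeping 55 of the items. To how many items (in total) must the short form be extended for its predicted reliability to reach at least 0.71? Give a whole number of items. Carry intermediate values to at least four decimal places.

92

First, r for the 55-item form: n = 55/61 = 0.9016, so r_55 = 0.9016·0.62/(1 + (0.9016 − 1)·0.62) = 0.5953
Length factor from the short form to reach 0.71: n' = 0.71(1 − 0.5953) / [0.5953(1 − 0.71)] ≈ 1.6644
Items = 1.6644 × 55 ≈ 91.54 → 92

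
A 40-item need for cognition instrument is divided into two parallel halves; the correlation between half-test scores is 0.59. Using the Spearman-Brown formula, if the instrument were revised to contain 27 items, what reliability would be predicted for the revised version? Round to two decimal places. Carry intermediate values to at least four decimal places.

Full-test reliability from the split-half r: r_full = 2(0.59)/(1 + 0.59) = 0.7421
Then adjust to 27 items: n = 27/40 = 0.6750
r_new = n·r_full / (1 + (n − 1)·r_full) = 0.5009 / 0.7588 ≈ 0.6601

0.66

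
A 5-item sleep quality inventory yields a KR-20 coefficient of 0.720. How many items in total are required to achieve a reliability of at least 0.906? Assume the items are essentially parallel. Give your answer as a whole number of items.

19

n = 0.906 × (1 − 0.720) / [ 0.720 × (1 − 0.906) ]
  = 0.253680 / 0.067680 = 3.7482
3.7482 × 5 = 18.74 → 19 items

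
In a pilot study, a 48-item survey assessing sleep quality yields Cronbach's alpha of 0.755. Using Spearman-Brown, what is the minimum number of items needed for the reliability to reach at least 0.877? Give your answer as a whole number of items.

112

Rearranging the Spearman-Brown formula for n,
n = r_target (1 − r_old) / [ r_old (1 − r_target) ]
n = 0.877(1 − 0.755) / [0.755(1 − 0.877)]
n = 0.214865 / 0.092865 ≈ 2.3137
So the test needs 2.3137 × 48 ≈ 111.06 items; rounding up, 112.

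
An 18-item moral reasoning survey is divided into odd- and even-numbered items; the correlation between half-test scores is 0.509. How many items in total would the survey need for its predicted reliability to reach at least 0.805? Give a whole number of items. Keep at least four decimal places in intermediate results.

Corrected full-test reliability: r_full = 2 × 0.509 / (1 + 0.509) ≈ 0.6746
Solve Spearman-Brown for n: n = 0.805(1 − 0.6746) / [0.6746(1 − 0.805)] = 1.9913
Required items = 1.9913 × 18 = 35.84, so 36 items.

36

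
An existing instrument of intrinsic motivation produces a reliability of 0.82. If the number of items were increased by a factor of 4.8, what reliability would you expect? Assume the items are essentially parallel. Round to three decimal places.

By Spearman-Brown, r_new = n r / (1 + (n − 1) r).
r_new = (4.8 × 0.82) / (1 + (4.8 − 1) × 0.82)
     = 3.9360 / 4.1160 = 0.9563

0.956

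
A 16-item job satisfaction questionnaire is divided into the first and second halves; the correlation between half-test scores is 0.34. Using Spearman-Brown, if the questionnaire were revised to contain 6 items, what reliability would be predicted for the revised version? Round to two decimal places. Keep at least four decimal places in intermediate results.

First correct the split-half correlation to full-test reliability: r_full = 2 × 0.34 / (1 + 0.34) ≈ 0.5075
Length factor from 16 to 6 items: n = 6/16 = 0.3750
r_new = n·r_full / (1 + (n − 1)·r_full) = 0.1903 / 0.6828 ≈ 0.2787

0.28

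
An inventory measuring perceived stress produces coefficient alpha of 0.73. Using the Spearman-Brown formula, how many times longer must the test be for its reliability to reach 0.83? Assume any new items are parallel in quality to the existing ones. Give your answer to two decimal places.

1.81

Spearman-Brown solved for the length factor n:
n = r*(1 − r) / [ r (1 − r*) ]
n = [0.83 × 0.27] / [0.73 × 0.17]
  = 0.2241 / 0.1241 = 1.8058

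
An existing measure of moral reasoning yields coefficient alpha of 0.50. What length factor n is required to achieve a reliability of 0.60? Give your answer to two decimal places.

1.50

n = [0.60 × 0.50] / [0.50 × 0.40]
  = 0.3000 / 0.2000 = 1.5000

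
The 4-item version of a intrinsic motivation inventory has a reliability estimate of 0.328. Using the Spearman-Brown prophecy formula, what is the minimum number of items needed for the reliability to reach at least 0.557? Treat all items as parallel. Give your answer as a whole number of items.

n = [0.557 × 0.672] / [0.328 × 0.443]
  = 0.374304 / 0.145304 = 2.5760
2.5760 × 4 = 10.30 → 11 items

11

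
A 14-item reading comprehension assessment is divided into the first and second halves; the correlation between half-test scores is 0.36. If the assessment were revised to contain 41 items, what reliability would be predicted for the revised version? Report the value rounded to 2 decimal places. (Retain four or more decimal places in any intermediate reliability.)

0.77

First correct the split-half correlation to full-test reliability: r_full = 2 × 0.36 / (1 + 0.36) ≈ 0.5294
Then adjust to 41 items: n = 41/14 = 2.9286
r_new = n·r_full / (1 + (n − 1)·r_full) = 1.5504 / 2.0210 ≈ 0.7671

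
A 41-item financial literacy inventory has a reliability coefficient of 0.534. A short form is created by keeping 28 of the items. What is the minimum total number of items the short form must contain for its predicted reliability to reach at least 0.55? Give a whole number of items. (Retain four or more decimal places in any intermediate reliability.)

First, r for the 28-item form: n = 28/41 = 0.6829, so r_28 = 0.6829·0.534/(1 + (0.6829 − 1)·0.534) = 0.4390
Then solve for n' with r_old = 0.4390, r_target = 0.55: n' = 0.55(1 − 0.4390)/[0.4390(1 − 0.55)] = 1.5619
Total items = 1.5619 × 28 = 43.73, rounded up to 44.

44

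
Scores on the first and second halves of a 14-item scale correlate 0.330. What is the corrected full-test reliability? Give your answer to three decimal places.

Each half is half the length of the full test, so the full test is n = 2 times a half.
r_full = 2(0.330) / (1 + 0.330)
r_full = 0.6600 / 1.3300 ≈ 0.4962

0.496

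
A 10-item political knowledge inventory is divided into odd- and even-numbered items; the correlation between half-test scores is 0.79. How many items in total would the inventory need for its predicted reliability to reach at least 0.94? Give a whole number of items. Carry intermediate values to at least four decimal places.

Corrected full-test reliability: r_full = 2 × 0.79 / (1 + 0.79) ≈ 0.8827
n = r_tgt(1 − r_full) / [r_full(1 − r_tgt)] = 0.94 × 0.1173 / (0.8827 × 0.06) ≈ 2.0819
Required items = 2.0819 × 10 = 20.82, so 21 items.

21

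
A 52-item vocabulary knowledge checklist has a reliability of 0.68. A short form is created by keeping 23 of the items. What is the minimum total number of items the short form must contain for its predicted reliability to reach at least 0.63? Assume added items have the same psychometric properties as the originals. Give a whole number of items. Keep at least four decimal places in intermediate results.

42

Short-form reliability: n = 23/52 = 0.4423; r_23 = n·r/(1+(n−1)r) ≈ 0.4845
Length factor from the short form to reach 0.63: n' = 0.63(1 − 0.4845) / [0.4845(1 − 0.63)] ≈ 1.8116
Total items = 1.8116 × 23 = 41.67, rounded up to 42.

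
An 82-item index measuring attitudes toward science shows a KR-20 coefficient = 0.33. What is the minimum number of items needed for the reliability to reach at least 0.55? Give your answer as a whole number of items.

204

Rearranging the Spearman-Brown formula for n,
n = r_target (1 − r_old) / [ r_old (1 − r_target) ]
n = 0.55 × (1 − 0.33) / [ 0.33 × (1 − 0.55) ]
n = 0.3685 / 0.1485 ≈ 2.4815
So the test needs 2.4815 × 82 ≈ 203.48 items; rounding up, 204.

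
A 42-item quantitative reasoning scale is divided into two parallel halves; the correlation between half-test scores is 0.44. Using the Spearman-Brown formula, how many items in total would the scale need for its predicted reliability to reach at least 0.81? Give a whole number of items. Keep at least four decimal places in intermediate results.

114

Corrected full-test reliability: r_full = 2 × 0.44 / (1 + 0.44) ≈ 0.6111
Solve Spearman-Brown for n: n = 0.81(1 − 0.6111) / [0.6111(1 − 0.81)] = 2.7130
Items = 2.7130 × 42 ≈ 113.95 → 114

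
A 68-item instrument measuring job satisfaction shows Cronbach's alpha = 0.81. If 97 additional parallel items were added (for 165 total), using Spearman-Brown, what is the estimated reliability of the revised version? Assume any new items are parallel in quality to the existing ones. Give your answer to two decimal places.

The new length is 165/68 = 2.4265 times the old.
r_new = 2.4265·0.81 / [1 + (2.4265 − 1)·0.81]
     = 1.9655 / 2.1555 = 0.9119

0.91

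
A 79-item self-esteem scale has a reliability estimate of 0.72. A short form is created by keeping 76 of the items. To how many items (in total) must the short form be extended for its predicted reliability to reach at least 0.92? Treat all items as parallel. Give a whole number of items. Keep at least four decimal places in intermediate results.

354

First, r for the 76-item form: n = 76/79 = 0.9620, so r_76 = 0.9620·0.72/(1 + (0.9620 − 1)·0.72) = 0.7121
Length factor from the short form to reach 0.92: n' = 0.92(1 − 0.7121) / [0.7121(1 − 0.92)] ≈ 4.6494
Total items = 4.6494 × 76 = 353.35, rounded up to 354.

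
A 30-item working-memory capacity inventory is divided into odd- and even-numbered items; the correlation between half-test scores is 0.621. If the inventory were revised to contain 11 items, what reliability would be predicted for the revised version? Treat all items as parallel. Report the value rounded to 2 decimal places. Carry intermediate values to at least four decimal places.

Spearman-Brown correction (n = 2): r_full = 2·0.621/(1 + 0.621) = 0.7662
Length factor from 30 to 11 items: n = 11/30 = 0.3667
r_new = n·r_full / (1 + (n − 1)·r_full) = 0.2810 / 0.5148 ≈ 0.5458

0.55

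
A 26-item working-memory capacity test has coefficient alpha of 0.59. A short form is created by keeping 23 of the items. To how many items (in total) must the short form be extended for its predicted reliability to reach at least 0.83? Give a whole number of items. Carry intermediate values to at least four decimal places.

First, r for the 23-item form: n = 23/26 = 0.8846, so r_23 = 0.8846·0.59/(1 + (0.8846 − 1)·0.59) = 0.5600
Length factor from the short form to reach 0.83: n' = 0.83(1 − 0.5600) / [0.5600(1 − 0.83)] ≈ 3.8361
Total items = 3.8361 × 23 = 88.23, rounded up to 89.

89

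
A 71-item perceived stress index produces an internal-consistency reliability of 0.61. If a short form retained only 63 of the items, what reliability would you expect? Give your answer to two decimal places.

n = 63/71 = 0.8873
By Spearman-Brown, r_new = n r / (1 + (n − 1) r).
r_new = (0.8873 × 0.61) / (1 + (0.8873 − 1) × 0.61)
r_new = 0.5413 / 0.9313 ≈ 0.5812

0.58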